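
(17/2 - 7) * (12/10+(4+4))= 69/5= 13.80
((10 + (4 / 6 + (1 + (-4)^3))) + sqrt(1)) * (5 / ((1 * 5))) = -51.33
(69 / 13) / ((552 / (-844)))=-211 / 26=-8.12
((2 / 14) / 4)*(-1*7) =-1 / 4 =-0.25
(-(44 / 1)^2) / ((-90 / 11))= 10648 / 45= 236.62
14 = 14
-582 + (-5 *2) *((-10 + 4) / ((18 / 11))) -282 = -827.33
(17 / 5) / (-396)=-0.01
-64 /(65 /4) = -256 /65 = -3.94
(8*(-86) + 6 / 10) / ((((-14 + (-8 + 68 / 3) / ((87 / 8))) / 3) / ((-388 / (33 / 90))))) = -3132523044 / 18161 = -172486.26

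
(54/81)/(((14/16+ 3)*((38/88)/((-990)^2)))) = 229996800/589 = 390486.93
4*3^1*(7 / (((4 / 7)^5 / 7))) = 2470629 / 256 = 9650.89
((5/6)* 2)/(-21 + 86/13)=-0.12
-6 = -6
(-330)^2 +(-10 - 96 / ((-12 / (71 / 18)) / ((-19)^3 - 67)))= -986974 / 9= -109663.78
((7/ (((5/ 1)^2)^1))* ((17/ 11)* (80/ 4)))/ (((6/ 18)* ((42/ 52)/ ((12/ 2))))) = 10608/ 55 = 192.87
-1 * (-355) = 355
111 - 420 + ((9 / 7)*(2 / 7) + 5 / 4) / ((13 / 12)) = -195882 / 637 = -307.51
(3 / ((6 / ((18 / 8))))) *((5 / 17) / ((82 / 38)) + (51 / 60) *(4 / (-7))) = -19179 / 48790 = -0.39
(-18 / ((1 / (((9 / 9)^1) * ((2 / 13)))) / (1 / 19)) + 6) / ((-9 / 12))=-1928 / 247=-7.81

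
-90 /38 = -45 /19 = -2.37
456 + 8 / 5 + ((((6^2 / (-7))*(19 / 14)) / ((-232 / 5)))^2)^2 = 2388211487704445093 / 5218987796583680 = 457.60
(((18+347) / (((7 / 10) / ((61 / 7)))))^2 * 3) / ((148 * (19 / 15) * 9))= 61966278125 / 1687903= 36711.99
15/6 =5/2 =2.50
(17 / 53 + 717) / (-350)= -19009 / 9275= -2.05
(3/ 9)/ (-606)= -1/ 1818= -0.00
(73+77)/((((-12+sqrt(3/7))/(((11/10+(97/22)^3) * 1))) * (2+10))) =-32353503/356708 - 1540643 * sqrt(21)/1426832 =-95.65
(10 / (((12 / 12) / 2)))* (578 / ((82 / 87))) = 12264.88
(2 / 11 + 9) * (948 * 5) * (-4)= -1914960 / 11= -174087.27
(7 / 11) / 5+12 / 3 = 227 / 55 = 4.13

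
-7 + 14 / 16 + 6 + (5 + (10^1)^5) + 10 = 800119 / 8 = 100014.88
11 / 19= 0.58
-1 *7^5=-16807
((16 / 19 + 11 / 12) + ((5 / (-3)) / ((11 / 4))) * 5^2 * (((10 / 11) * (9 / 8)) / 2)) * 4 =-165229 / 6897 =-23.96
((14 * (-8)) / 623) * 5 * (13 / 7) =-1040 / 623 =-1.67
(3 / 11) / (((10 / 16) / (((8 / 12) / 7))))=16 / 385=0.04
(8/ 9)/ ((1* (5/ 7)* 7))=8/ 45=0.18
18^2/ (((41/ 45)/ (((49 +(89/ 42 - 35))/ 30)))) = 54837/ 287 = 191.07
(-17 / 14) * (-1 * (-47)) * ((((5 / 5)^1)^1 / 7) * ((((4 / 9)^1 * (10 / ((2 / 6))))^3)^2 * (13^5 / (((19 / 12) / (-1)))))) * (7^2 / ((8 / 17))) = 1118542639518301.93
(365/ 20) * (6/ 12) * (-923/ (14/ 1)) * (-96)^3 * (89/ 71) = 4670355456/ 7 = 667193636.57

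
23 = 23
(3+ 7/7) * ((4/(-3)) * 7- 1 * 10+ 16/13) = -2824/39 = -72.41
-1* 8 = -8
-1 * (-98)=98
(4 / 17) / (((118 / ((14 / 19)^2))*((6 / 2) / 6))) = 784 / 362083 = 0.00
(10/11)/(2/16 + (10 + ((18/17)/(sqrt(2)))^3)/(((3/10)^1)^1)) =422890208880/15536911950121-137532556800* sqrt(2)/170906031451331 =0.03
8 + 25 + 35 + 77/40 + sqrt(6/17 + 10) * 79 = 2797/40 + 316 * sqrt(187)/17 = 324.12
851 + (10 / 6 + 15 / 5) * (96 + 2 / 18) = 35087 / 27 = 1299.52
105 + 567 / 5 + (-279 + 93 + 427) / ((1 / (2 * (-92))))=-220628 / 5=-44125.60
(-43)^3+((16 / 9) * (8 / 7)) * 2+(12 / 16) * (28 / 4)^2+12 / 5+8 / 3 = -100121011 / 1260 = -79461.12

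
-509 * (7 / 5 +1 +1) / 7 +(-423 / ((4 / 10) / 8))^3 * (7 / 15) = -9889763696653 / 35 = -282564677047.23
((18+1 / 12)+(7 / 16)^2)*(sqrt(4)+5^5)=43887445 / 768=57145.11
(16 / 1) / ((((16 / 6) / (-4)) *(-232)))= 3 / 29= 0.10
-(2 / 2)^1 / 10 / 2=-1 / 20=-0.05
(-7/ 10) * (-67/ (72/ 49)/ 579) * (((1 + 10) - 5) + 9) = 22981/ 27792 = 0.83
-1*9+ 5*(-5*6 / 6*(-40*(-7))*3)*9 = -189009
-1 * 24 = -24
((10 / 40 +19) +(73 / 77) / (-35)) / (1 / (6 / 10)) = 621669 / 53900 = 11.53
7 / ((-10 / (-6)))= 21 / 5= 4.20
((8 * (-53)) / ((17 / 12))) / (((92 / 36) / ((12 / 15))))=-183168 / 1955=-93.69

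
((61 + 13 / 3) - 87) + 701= 2038 / 3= 679.33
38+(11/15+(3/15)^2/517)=1501888/38775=38.73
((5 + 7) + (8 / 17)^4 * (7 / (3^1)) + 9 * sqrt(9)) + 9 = 48.11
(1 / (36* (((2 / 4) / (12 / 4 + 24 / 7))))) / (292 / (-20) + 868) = 25 / 59738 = 0.00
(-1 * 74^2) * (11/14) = -30118/7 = -4302.57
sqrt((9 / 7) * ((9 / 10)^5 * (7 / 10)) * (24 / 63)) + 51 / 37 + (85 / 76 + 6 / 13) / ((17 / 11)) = 243 * sqrt(42) / 3500 + 1491923 / 621452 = 2.85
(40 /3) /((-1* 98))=-20 /147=-0.14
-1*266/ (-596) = 133/ 298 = 0.45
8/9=0.89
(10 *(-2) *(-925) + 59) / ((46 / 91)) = 1688869 / 46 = 36714.54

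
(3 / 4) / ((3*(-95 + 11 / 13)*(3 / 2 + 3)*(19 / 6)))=-13 / 69768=-0.00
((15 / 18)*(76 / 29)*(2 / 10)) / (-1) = -38 / 87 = -0.44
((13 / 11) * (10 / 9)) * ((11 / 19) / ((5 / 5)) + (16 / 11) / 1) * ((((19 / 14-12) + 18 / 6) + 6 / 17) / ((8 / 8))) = -2819375 / 144837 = -19.47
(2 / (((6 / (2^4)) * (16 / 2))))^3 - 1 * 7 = -181 / 27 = -6.70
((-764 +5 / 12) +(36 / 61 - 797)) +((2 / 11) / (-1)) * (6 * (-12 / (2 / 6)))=-12244841 / 8052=-1520.72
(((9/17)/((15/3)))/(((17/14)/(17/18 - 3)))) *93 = -24087/1445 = -16.67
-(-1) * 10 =10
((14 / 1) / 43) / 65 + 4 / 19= 11446 / 53105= 0.22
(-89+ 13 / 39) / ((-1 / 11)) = 2926 / 3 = 975.33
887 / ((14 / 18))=7983 / 7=1140.43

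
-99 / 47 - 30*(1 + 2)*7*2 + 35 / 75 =-889456 / 705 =-1261.64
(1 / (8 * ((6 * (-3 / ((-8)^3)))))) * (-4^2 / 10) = -5.69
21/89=0.24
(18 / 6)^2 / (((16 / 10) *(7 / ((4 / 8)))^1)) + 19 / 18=1469 / 1008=1.46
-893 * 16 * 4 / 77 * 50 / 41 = -905.16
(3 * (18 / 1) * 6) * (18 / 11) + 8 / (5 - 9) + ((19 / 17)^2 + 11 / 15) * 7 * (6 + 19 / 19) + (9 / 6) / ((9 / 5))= 59716507 / 95370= 626.16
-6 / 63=-2 / 21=-0.10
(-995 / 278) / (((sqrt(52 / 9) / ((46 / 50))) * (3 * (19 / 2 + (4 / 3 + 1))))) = -13731 * sqrt(13) / 1282970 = -0.04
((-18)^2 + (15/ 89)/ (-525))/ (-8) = -1009259/ 24920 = -40.50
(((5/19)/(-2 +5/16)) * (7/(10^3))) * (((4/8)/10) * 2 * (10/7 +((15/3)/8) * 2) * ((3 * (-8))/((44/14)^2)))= 49/68970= 0.00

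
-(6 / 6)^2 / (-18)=1 / 18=0.06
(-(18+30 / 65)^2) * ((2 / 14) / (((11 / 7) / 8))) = -460800 / 1859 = -247.88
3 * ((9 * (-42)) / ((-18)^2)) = -7 / 2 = -3.50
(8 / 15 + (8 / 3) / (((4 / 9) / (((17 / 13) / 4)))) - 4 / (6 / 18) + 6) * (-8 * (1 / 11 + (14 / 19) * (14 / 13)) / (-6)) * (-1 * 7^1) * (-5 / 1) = -144.67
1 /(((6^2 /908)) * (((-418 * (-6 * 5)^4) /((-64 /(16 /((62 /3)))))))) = 7037 /1142707500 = 0.00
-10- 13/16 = -173/16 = -10.81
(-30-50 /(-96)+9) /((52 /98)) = -38.60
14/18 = 7/9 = 0.78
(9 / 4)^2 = 81 / 16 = 5.06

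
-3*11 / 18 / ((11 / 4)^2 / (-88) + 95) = -704 / 36447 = -0.02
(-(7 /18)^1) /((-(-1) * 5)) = -7 /90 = -0.08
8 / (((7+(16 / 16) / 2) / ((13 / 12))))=52 / 45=1.16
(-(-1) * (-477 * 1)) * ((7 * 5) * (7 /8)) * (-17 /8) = 1986705 /64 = 31042.27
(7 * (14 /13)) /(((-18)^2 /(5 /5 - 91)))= -245 /117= -2.09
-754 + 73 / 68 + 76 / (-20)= -257287 / 340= -756.73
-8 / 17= -0.47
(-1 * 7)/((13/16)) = -112/13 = -8.62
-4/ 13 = -0.31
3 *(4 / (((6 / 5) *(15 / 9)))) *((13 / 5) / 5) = 78 / 25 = 3.12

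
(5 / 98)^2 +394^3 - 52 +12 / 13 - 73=7636305387441 / 124852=61162859.93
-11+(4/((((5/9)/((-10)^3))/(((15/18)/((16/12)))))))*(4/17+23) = -1777687/17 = -104569.82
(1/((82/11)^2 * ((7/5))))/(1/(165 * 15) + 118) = 0.00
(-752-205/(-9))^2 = 43072969/81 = 531765.05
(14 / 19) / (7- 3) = 7 / 38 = 0.18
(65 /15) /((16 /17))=221 /48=4.60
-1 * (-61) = 61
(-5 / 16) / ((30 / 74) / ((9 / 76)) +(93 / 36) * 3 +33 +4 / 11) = -6105 / 870076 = -0.01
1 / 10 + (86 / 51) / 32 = 623 / 4080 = 0.15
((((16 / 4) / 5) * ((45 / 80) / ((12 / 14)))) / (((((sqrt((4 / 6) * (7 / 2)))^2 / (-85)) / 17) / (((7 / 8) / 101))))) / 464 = -18207 / 2999296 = -0.01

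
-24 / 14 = -12 / 7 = -1.71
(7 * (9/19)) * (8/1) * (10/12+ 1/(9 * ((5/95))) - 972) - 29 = -488955/19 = -25734.47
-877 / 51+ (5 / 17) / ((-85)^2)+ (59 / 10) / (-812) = -2058903089 / 119680680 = -17.20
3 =3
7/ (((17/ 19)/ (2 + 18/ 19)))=392/ 17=23.06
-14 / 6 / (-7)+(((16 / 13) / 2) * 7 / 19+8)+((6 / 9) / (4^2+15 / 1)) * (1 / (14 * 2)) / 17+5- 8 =5.56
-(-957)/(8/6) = 717.75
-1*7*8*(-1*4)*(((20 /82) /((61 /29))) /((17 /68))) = 259840 /2501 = 103.89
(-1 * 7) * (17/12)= -119/12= -9.92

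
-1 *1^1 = -1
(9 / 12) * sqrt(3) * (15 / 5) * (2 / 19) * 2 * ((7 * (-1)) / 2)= -2.87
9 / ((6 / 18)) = 27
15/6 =5/2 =2.50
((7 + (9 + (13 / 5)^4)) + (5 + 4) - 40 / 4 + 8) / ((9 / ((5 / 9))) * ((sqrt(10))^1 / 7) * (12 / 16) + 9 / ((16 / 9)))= -11220608 / 145125 + 6411776 * sqrt(10) / 241875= 6.51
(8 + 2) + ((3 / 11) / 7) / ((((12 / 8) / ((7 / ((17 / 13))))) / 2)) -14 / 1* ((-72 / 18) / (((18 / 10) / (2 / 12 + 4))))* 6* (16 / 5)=4206098 / 1683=2499.17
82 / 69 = 1.19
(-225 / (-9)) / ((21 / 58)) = 1450 / 21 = 69.05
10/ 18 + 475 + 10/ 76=162685/ 342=475.69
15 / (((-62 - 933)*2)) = -3 / 398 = -0.01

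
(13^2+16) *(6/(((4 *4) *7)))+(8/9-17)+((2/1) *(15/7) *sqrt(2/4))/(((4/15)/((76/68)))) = 6.50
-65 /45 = -13 /9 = -1.44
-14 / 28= -1 / 2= -0.50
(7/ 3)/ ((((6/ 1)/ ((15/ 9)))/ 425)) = 275.46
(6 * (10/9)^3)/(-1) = -8.23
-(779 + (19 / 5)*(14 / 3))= -11951 / 15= -796.73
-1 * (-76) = 76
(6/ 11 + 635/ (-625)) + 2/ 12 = -2507/ 8250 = -0.30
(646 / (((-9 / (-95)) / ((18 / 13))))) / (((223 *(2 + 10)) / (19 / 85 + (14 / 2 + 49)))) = 575073 / 2899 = 198.37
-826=-826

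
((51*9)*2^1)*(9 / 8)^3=334611 / 256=1307.07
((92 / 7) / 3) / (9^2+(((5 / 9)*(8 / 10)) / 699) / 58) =5594796 / 103442927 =0.05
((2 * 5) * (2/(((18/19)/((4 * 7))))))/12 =1330/27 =49.26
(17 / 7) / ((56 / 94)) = 799 / 196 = 4.08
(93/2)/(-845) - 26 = -44033/1690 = -26.06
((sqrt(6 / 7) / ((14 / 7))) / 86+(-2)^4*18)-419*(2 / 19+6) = -43132 / 19+sqrt(42) / 1204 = -2270.10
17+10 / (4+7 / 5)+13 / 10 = 5441 / 270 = 20.15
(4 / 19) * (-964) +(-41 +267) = 438 / 19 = 23.05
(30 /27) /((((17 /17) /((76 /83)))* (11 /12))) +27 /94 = 359713 /257466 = 1.40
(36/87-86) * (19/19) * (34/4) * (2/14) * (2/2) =-21097/203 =-103.93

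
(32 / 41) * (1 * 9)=288 / 41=7.02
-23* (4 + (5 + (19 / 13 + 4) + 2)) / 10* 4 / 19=-9844 / 1235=-7.97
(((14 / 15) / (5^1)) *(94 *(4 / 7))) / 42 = 0.24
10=10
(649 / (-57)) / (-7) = 649 / 399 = 1.63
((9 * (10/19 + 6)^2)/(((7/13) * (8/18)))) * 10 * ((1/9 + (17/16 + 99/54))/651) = 2617485/35378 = 73.99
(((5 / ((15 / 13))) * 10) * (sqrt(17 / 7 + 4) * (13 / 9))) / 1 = 1690 * sqrt(35) / 63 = 158.70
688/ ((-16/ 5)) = -215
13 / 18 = 0.72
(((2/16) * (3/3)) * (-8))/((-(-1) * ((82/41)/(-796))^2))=-158404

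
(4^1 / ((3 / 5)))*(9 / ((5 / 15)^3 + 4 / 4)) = 405 / 7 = 57.86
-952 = -952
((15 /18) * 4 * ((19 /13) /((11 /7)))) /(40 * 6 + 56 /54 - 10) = 5985 /446017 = 0.01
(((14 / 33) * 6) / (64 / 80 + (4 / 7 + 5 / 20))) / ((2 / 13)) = 25480 / 2497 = 10.20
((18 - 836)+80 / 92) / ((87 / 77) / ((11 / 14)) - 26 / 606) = -689044422 / 1176427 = -585.71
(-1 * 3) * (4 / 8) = -3 / 2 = -1.50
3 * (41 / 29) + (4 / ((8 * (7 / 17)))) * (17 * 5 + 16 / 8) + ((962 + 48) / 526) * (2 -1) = 11938249 / 106778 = 111.80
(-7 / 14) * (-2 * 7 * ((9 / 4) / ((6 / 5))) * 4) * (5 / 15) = 35 / 2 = 17.50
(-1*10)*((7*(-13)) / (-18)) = -455 / 9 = -50.56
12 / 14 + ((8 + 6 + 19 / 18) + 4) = 2509 / 126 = 19.91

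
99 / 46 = 2.15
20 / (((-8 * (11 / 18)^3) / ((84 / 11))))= -1224720 / 14641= -83.65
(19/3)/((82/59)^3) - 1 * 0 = 3902201/1654104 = 2.36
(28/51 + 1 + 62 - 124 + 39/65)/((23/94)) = -244.61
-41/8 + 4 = -1.12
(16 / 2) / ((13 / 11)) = 6.77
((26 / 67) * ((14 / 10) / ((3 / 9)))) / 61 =546 / 20435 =0.03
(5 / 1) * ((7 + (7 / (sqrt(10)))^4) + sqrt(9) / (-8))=6127 / 40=153.18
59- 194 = -135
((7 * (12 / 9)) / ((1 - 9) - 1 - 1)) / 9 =-14 / 135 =-0.10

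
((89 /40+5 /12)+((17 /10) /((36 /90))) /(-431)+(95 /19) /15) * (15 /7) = 6.35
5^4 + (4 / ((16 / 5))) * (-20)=600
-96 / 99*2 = -64 / 33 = -1.94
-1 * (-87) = 87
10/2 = 5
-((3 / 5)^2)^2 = -81 / 625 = -0.13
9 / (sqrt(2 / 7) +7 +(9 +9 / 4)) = 18396 / 37271 - 144 * sqrt(14) / 37271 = 0.48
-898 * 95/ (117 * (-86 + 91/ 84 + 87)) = -349.99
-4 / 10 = -2 / 5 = -0.40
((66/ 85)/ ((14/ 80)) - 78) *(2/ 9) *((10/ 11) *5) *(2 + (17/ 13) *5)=-10796600/ 17017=-634.46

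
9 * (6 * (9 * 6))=2916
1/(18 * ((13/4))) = 0.02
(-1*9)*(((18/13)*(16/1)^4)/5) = -10616832/65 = -163335.88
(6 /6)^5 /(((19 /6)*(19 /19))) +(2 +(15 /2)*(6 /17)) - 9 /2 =299 /646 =0.46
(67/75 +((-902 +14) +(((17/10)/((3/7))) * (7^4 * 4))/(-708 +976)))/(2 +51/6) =-70.95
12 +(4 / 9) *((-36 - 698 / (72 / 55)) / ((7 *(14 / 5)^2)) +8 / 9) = 865213 / 111132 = 7.79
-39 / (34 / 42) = -48.18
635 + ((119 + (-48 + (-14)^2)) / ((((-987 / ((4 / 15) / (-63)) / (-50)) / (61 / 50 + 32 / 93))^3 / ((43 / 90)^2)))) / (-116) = 23652502942170891271493200961 / 37248036129401815701309375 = 635.00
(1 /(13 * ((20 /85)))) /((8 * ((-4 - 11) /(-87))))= 493 /2080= 0.24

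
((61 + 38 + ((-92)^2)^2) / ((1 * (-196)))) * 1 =-71639395 / 196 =-365507.12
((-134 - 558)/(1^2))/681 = -692/681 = -1.02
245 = 245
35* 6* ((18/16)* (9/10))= 1701/8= 212.62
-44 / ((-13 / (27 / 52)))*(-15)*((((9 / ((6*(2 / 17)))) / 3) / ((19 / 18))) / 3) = -227205 / 6422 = -35.38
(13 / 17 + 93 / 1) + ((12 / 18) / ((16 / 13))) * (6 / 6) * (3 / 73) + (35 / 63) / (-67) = 93.78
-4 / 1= -4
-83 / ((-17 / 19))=1577 / 17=92.76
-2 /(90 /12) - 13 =-199 /15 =-13.27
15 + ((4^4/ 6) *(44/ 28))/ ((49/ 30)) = 19225/ 343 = 56.05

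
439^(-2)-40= -7708839 / 192721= -40.00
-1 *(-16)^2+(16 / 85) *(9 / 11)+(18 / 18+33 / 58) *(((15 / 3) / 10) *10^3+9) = 542.76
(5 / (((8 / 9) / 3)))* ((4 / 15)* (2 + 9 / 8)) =225 / 16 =14.06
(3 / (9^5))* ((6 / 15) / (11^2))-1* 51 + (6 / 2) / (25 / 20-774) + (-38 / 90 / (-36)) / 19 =-682670215289 / 13384833660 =-51.00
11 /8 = 1.38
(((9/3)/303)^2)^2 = 1/104060401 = 0.00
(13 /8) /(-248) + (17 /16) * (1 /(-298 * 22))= -10917 /1625888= -0.01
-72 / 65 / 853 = -72 / 55445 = -0.00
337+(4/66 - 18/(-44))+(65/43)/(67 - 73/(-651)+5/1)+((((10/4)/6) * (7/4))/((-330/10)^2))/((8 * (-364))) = 2962865924976053/8779104981504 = 337.49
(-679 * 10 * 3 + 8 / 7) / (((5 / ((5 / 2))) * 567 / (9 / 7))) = -71291 / 3087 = -23.09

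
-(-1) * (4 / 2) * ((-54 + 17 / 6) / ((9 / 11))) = -3377 / 27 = -125.07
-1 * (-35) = 35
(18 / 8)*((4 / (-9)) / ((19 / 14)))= -14 / 19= -0.74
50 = 50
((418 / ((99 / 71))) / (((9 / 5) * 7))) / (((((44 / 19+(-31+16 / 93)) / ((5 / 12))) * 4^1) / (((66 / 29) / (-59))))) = 218504275 / 65168629596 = 0.00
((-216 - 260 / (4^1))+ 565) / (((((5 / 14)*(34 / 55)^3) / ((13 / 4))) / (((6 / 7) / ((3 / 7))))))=214989775 / 9826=21879.68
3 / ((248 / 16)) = 6 / 31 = 0.19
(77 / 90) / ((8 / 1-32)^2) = 77 / 51840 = 0.00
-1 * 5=-5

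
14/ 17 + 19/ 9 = 449/ 153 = 2.93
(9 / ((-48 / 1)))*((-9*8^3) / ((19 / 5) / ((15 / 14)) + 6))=16200 / 179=90.50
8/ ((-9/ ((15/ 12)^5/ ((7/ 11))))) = -34375/ 8064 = -4.26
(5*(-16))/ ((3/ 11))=-293.33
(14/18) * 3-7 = -14/3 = -4.67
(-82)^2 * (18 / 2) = 60516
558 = 558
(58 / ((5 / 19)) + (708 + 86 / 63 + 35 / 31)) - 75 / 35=1295608 / 1395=928.75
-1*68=-68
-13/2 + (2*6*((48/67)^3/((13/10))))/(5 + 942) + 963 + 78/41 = 290992051428857/303620850026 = 958.41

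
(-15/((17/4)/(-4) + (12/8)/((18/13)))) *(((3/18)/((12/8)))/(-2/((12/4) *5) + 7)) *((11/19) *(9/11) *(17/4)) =-45900/1957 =-23.45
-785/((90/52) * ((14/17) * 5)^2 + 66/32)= -47187920/1887981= -24.99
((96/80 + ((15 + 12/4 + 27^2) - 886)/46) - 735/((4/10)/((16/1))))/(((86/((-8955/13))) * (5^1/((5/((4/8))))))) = 12111492429/25714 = 471007.72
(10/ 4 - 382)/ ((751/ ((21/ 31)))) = -15939/ 46562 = -0.34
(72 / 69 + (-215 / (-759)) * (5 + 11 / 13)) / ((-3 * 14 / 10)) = -133180 / 207207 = -0.64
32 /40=4 /5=0.80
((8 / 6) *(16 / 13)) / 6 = 32 / 117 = 0.27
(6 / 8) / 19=3 / 76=0.04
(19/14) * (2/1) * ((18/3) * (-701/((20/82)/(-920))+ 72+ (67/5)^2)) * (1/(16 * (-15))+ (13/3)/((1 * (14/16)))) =10441969200783/49000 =213101412.26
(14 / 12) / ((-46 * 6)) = -7 / 1656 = -0.00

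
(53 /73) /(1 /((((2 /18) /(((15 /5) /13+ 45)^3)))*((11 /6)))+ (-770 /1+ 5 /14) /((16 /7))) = 40987232 /25625747149943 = 0.00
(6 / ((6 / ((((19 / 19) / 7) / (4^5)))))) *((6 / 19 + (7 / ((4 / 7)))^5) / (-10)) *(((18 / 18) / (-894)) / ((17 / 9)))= 21612225 / 9483321344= 0.00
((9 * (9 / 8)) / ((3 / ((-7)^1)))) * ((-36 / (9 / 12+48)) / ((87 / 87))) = 17.45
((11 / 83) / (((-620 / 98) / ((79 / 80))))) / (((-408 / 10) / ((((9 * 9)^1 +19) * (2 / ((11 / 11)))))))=212905 / 2099568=0.10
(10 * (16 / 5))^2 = 1024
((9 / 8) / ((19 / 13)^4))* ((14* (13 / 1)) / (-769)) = -23391459 / 400867396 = -0.06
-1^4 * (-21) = 21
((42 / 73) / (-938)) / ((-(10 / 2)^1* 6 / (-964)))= -482 / 24455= -0.02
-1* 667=-667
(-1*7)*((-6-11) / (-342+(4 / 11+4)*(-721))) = -1309 / 38370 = -0.03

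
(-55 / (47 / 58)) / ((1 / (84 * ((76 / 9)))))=-6788320 / 141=-48144.11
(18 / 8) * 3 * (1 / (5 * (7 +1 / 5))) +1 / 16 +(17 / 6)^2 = 149 / 18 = 8.28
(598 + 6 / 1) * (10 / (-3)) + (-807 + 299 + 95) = -7279 / 3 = -2426.33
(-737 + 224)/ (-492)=171/ 164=1.04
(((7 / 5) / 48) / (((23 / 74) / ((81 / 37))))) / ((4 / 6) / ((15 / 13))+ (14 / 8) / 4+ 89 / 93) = 105462 / 1012483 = 0.10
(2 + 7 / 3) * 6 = 26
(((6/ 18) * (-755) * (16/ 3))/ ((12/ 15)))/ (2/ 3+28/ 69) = -173650/ 111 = -1564.41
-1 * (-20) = 20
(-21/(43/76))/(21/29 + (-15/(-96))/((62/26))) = -45913728/976831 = -47.00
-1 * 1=-1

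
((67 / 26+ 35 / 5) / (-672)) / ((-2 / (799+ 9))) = 5.76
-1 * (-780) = 780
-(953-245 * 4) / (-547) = -27 / 547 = -0.05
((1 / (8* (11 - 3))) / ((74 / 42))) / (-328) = -21 / 776704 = -0.00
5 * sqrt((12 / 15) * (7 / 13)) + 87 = 2 * sqrt(455) / 13 + 87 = 90.28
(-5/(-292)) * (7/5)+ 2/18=355/2628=0.14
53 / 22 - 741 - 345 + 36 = -23047 / 22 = -1047.59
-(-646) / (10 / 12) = 3876 / 5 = 775.20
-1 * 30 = -30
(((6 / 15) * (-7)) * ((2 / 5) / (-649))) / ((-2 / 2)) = -28 / 16225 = -0.00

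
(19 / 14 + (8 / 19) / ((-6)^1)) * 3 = 1027 / 266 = 3.86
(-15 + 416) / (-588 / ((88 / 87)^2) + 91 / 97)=-75304592 / 107750195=-0.70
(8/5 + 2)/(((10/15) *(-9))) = -3/5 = -0.60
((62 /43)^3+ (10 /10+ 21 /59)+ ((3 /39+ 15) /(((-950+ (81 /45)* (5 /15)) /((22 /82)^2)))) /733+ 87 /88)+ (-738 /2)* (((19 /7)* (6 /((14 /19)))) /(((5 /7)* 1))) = -12537931794918665300765129 /1098607012892425156120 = -11412.57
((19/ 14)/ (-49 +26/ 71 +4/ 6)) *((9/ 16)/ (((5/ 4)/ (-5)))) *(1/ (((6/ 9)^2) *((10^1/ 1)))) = 327807/ 22886080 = 0.01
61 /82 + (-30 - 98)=-10435 /82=-127.26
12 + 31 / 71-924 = -64721 / 71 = -911.56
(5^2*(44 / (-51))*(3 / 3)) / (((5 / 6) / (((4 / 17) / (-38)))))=880 / 5491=0.16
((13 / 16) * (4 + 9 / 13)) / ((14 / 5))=305 / 224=1.36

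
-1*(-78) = 78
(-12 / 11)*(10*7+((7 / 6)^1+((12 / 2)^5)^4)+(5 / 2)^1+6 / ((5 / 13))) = -219369506403783916 / 55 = -3988536480068798.47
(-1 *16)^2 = 256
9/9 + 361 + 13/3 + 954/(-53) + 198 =1639/3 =546.33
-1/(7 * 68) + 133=63307/476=133.00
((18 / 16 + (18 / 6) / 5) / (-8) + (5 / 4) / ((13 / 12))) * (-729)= -2845287 / 4160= -683.96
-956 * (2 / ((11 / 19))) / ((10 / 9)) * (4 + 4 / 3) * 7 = -6103104 / 55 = -110965.53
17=17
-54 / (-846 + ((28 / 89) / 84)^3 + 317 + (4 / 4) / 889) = 913754028978 / 8951386174751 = 0.10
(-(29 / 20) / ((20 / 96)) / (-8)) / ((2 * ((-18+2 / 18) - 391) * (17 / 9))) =-7047 / 12512000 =-0.00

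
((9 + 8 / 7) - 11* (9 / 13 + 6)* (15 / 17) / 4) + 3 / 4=-8270 / 1547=-5.35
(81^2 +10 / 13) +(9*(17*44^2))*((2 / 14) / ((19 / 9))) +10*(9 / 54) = 138013550 / 5187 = 26607.59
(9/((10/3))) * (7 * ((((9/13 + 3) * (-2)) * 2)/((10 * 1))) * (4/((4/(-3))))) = 27216/325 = 83.74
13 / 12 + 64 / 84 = 155 / 84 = 1.85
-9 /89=-0.10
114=114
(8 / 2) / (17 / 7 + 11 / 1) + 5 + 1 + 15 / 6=827 / 94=8.80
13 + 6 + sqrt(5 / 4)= sqrt(5) / 2 + 19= 20.12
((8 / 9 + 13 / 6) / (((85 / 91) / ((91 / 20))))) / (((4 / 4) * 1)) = 91091 / 6120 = 14.88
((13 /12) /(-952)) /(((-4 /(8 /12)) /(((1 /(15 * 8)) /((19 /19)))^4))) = 13 /14213283840000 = 0.00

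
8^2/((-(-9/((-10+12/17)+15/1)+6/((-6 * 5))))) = 15520/431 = 36.01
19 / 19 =1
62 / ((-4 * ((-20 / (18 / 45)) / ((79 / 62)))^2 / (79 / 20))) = -493039 / 12400000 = -0.04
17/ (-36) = -17/ 36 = -0.47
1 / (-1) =-1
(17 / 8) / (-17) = -1 / 8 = -0.12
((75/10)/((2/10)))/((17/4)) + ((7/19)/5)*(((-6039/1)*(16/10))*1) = -5677878/8075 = -703.14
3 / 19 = 0.16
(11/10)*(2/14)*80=88/7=12.57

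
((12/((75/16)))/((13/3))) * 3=576/325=1.77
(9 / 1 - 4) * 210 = 1050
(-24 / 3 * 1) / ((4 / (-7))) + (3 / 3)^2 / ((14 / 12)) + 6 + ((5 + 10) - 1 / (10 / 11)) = 2433 / 70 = 34.76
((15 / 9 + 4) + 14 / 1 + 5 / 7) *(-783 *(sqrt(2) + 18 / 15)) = -41718.37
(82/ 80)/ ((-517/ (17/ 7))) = -697/ 144760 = -0.00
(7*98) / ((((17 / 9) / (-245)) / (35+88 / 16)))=-61261515 / 17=-3603618.53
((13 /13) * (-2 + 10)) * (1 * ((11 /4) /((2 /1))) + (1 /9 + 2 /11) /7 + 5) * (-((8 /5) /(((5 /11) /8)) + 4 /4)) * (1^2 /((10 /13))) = -1946.00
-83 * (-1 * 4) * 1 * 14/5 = 4648/5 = 929.60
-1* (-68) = 68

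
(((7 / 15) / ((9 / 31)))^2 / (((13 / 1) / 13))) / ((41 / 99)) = 517979 / 83025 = 6.24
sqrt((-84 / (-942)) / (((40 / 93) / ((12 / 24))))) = sqrt(1022070) / 3140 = 0.32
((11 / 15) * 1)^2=121 / 225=0.54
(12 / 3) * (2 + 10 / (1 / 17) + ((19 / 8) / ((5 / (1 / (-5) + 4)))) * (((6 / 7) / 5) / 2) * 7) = 173083 / 250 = 692.33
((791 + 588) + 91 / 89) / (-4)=-61411 / 178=-345.01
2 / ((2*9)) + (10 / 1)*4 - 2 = 343 / 9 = 38.11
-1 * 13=-13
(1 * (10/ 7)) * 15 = 21.43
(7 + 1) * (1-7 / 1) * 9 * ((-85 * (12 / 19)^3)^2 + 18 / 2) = -9502767646128 / 47045881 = -201989.37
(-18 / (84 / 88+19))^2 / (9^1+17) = 78408 / 2505373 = 0.03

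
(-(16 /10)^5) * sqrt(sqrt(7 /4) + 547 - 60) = -16384 * sqrt(2 * sqrt(7) + 1948) /3125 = -231.71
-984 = -984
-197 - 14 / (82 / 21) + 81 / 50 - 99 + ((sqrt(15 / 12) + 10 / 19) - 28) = -12675851 / 38950 + sqrt(5) / 2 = -324.32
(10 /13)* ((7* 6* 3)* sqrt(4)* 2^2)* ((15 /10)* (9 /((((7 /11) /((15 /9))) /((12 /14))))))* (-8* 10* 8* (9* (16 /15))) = -13138329600 /91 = -144377248.35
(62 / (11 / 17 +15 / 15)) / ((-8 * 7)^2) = 527 / 43904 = 0.01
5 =5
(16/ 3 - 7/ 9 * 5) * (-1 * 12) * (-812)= 14074.67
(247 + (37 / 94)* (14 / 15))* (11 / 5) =544.21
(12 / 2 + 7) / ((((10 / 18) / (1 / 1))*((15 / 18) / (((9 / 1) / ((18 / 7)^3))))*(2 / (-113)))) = -839.78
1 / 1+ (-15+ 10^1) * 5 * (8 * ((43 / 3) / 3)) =-8591 / 9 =-954.56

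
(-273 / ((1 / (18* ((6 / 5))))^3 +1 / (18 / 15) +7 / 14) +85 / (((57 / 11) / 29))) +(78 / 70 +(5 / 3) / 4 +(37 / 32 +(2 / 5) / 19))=279499747211 / 1021282528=273.68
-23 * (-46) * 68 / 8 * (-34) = -305762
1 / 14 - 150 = -149.93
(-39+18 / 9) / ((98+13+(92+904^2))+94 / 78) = -0.00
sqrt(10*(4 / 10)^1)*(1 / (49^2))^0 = 2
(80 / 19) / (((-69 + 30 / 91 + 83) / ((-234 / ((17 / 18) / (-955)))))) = 3660438600 / 52649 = 69525.32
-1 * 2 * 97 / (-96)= 97 / 48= 2.02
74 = 74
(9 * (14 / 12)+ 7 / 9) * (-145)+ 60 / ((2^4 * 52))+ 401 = -2310433 / 1872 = -1234.21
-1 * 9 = -9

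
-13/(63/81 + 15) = -117/142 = -0.82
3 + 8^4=4099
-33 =-33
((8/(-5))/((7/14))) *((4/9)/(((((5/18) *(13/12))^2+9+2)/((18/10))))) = -2985984/12936025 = -0.23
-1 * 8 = -8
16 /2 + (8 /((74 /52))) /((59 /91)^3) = 28.63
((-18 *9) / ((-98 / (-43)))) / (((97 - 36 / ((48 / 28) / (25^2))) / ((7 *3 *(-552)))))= -1441962 / 22799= -63.25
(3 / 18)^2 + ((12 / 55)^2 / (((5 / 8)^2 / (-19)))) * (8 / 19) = -2578583 / 2722500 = -0.95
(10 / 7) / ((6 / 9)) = 15 / 7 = 2.14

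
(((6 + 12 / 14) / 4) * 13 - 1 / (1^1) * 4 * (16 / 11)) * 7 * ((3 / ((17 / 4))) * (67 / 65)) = 1019472 / 12155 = 83.87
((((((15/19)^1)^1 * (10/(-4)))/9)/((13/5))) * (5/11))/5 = -125/16302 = -0.01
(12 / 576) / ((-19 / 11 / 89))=-979 / 912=-1.07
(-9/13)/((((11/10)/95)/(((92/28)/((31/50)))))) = -9832500/31031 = -316.86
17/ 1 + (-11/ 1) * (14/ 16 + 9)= -733/ 8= -91.62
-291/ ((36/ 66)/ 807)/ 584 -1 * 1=-862237/ 1168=-738.22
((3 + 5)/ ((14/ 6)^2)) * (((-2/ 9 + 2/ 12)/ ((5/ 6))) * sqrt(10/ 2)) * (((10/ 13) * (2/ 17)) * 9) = -0.18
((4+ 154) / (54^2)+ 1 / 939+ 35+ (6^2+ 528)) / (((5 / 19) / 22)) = 57136683131 / 1140885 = 50081.02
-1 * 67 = -67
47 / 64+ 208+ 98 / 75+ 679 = 889.04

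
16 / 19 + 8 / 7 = 264 / 133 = 1.98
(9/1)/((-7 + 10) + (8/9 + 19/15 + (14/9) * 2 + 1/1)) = 135/139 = 0.97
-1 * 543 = -543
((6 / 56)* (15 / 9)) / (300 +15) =1 / 1764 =0.00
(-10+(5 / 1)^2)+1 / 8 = 121 / 8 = 15.12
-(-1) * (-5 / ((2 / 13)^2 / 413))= -348985 / 4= -87246.25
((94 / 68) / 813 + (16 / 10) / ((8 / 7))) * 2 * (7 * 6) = 2712206 / 23035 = 117.74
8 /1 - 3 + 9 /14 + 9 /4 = 221 /28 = 7.89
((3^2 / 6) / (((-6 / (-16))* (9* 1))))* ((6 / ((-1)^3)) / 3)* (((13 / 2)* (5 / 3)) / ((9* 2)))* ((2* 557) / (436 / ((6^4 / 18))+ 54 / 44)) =-1593020 / 19467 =-81.83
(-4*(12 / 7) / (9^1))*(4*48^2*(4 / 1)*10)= -1966080 / 7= -280868.57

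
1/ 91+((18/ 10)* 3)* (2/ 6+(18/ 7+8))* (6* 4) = 643037/ 455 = 1413.27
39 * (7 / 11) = 24.82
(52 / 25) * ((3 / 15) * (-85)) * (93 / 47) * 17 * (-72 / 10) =50313744 / 5875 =8564.04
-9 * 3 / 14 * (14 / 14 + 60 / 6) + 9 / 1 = -171 / 14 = -12.21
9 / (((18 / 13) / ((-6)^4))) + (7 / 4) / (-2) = 67385 / 8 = 8423.12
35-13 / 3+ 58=266 / 3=88.67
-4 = -4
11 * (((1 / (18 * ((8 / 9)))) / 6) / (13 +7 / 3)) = 11 / 1472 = 0.01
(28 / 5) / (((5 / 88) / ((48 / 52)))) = 29568 / 325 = 90.98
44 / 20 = 11 / 5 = 2.20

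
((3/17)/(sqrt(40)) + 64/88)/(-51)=-8/561 - sqrt(10)/5780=-0.01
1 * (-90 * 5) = -450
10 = 10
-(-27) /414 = 3 /46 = 0.07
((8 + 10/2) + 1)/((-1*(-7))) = 2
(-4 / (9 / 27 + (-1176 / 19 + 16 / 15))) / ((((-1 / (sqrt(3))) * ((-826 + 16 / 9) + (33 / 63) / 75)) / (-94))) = -2679000 * sqrt(3) / 355257373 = -0.01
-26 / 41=-0.63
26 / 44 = 13 / 22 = 0.59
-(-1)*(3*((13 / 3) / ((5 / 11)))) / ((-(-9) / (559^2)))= 44684783 / 45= 992995.18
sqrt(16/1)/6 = 2/3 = 0.67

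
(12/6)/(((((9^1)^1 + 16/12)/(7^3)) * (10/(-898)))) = -924042/155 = -5961.56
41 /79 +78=6203 /79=78.52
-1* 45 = -45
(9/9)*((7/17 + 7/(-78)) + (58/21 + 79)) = 761903/9282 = 82.08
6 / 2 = 3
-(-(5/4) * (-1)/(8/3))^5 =-759375/33554432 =-0.02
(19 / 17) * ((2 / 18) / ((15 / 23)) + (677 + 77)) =113791 / 135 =842.90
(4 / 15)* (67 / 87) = 0.21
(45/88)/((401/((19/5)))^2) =3249/70752440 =0.00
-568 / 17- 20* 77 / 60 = -3013 / 51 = -59.08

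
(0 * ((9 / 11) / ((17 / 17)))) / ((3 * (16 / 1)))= 0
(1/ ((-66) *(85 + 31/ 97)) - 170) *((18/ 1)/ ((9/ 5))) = -464284085/ 273108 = -1700.00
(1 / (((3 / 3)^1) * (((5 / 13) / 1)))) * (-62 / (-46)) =3.50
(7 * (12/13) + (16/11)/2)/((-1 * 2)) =-514/143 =-3.59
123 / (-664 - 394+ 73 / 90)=-11070 / 95147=-0.12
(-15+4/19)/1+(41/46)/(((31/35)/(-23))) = -44687/1178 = -37.93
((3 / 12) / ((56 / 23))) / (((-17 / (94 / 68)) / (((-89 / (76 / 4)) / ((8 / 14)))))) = 0.07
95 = 95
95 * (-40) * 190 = -722000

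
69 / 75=23 / 25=0.92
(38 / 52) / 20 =19 / 520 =0.04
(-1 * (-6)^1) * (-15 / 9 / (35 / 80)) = -160 / 7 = -22.86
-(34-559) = 525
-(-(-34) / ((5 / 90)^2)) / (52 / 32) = -88128 / 13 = -6779.08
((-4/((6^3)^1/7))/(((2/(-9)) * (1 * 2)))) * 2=0.58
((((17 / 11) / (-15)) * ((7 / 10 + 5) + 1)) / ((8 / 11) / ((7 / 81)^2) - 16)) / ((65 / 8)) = -55811 / 53459250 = -0.00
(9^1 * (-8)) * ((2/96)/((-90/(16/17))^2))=-32/195075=-0.00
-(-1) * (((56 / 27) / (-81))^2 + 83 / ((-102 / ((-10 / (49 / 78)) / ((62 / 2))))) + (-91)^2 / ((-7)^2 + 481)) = 1050186633592987 / 65460622498110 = 16.04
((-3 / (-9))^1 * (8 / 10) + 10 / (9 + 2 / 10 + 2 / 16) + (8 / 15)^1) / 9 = 388 / 1865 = 0.21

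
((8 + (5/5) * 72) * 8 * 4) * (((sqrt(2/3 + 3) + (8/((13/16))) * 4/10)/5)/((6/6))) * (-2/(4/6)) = -393216/65 - 512 * sqrt(33) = -8990.69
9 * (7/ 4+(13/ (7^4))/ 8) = 302643/ 19208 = 15.76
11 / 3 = 3.67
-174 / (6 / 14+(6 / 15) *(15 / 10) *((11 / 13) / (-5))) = -65975 / 124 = -532.06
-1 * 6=-6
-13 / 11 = -1.18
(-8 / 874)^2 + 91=17378195 / 190969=91.00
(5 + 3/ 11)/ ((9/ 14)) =812/ 99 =8.20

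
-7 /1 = -7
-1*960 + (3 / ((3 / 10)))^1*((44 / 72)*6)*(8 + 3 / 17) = -33670 / 51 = -660.20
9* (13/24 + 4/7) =561/56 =10.02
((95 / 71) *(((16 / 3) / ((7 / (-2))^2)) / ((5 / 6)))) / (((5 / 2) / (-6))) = -29184 / 17395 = -1.68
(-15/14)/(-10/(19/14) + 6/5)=1425/8204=0.17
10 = 10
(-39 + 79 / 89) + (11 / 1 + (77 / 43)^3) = -151218954 / 7076123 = -21.37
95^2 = 9025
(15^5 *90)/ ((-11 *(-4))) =34171875/ 22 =1553267.05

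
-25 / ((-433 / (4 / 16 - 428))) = -42775 / 1732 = -24.70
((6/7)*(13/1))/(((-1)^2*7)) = 78/49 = 1.59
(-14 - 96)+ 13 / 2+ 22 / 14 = -1427 / 14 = -101.93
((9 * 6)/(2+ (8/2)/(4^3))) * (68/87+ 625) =5226528/319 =16384.10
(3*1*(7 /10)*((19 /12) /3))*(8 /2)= 133 /30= 4.43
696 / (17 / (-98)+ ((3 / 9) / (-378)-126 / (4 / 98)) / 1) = -2762424 / 12252995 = -0.23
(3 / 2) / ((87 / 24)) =12 / 29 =0.41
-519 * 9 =-4671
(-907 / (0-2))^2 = 822649 / 4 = 205662.25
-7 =-7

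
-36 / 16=-9 / 4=-2.25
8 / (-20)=-2 / 5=-0.40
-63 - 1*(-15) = -48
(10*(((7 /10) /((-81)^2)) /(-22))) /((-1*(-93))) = -7 /13423806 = -0.00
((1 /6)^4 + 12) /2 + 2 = 20737 /2592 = 8.00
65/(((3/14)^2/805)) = 10255700/9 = 1139522.22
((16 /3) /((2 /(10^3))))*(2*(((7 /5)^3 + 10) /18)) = 3776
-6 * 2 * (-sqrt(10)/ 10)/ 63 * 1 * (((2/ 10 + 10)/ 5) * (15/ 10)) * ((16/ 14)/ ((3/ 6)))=816 * sqrt(10)/ 6125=0.42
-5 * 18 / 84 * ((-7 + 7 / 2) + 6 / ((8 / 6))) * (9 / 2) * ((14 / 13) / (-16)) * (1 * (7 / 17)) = 945 / 7072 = 0.13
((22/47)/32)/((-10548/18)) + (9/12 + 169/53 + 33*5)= 3945666337/23355616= 168.94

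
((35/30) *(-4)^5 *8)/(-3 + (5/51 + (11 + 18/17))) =-487424/467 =-1043.73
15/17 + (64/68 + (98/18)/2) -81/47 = 2.82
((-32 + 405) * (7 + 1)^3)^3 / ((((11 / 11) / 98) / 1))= 682593980407349248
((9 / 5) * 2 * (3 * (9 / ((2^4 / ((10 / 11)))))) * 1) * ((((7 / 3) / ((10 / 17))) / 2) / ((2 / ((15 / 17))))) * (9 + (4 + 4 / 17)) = 382725 / 5984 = 63.96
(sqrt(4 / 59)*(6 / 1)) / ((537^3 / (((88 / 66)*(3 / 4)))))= 4*sqrt(59) / 3045465009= 0.00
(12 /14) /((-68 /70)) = -15 /17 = -0.88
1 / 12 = 0.08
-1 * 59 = -59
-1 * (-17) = 17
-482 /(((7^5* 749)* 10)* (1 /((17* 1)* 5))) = -4097 /12588443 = -0.00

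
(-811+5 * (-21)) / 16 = -229 / 4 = -57.25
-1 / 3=-0.33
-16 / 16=-1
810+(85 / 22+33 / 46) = 206089 / 253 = 814.58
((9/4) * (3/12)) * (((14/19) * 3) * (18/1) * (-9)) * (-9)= 1812.91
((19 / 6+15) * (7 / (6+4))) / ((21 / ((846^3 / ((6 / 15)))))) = 916653267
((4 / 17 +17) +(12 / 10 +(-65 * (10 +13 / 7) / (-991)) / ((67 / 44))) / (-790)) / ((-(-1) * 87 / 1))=268922195446 / 1357631078475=0.20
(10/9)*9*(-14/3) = -140/3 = -46.67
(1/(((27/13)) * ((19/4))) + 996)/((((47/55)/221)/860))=5341636300000/24111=221543540.29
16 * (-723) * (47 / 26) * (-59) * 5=80195160 / 13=6168858.46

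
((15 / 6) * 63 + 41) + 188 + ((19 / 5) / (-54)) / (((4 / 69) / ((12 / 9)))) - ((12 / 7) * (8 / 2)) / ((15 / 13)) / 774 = 15639347 / 40635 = 384.87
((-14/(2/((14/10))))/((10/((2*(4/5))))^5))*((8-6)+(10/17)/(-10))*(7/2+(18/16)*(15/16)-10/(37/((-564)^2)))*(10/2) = 5266779973224/6142578125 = 857.42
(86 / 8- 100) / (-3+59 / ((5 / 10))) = -0.78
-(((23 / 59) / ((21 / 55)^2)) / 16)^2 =-4840680625 / 173309020416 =-0.03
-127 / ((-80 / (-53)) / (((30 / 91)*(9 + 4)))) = -20193 / 56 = -360.59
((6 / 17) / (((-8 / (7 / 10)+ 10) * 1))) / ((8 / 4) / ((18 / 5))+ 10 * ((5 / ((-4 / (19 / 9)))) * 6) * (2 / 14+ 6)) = 1323 / 5205400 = 0.00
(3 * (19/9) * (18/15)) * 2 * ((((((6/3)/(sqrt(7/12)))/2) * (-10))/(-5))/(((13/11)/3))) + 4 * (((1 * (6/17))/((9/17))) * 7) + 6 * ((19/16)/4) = 1963/96 + 10032 * sqrt(21)/455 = 121.49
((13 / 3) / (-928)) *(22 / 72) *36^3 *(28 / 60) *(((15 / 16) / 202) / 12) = -9009 / 749824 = -0.01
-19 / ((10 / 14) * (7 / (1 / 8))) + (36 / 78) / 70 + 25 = 17859 / 728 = 24.53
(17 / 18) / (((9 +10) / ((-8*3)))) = -68 / 57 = -1.19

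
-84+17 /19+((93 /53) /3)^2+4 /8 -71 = -16359615 /106742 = -153.26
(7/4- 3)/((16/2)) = -5/32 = -0.16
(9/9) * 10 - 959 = -949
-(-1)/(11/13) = 13/11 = 1.18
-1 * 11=-11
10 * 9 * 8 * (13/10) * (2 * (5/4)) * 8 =18720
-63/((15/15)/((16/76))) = -252/19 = -13.26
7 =7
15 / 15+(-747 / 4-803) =-3955 / 4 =-988.75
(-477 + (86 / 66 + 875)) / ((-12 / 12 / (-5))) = 65885 / 33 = 1996.52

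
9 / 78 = 3 / 26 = 0.12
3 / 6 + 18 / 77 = 113 / 154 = 0.73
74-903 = -829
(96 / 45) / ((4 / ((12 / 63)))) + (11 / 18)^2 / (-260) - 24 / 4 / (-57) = 2301443 / 11203920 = 0.21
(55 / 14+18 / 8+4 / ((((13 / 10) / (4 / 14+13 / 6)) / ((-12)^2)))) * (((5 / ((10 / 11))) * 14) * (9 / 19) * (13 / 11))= 3579921 / 76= 47104.22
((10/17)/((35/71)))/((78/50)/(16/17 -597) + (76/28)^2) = 125902525/777051623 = 0.16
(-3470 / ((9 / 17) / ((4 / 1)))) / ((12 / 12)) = -235960 / 9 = -26217.78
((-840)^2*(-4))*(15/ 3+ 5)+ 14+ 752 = -28223234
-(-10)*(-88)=-880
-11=-11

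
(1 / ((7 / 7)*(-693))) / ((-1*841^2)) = 1 / 490145733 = 0.00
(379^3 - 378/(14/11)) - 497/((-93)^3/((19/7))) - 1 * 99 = 43788827490200/804357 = 54439543.00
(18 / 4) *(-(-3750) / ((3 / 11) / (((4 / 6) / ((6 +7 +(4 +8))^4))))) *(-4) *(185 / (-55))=888 / 625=1.42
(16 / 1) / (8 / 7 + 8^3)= 14 / 449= 0.03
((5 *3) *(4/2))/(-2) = -15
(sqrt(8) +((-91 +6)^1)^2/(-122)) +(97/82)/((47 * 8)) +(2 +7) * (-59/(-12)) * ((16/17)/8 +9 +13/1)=2 * sqrt(2) +29398582165/31972784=922.32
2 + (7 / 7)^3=3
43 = 43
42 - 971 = -929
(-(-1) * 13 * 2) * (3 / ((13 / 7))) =42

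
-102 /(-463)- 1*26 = -11936 /463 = -25.78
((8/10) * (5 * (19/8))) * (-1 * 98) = -931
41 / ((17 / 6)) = 246 / 17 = 14.47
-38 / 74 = -19 / 37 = -0.51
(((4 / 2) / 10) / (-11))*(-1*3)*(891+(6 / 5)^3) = 334773 / 6875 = 48.69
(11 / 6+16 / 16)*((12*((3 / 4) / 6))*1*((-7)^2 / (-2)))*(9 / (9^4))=-833 / 5832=-0.14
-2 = -2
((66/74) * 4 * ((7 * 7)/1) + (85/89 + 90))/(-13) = -875167/42809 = -20.44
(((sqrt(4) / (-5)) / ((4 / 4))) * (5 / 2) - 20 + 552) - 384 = 147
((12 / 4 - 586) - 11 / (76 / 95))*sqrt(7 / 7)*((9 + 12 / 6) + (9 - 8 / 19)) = -221991 / 19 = -11683.74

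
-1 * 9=-9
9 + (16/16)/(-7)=62/7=8.86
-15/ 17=-0.88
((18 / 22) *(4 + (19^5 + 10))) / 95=22285017 / 1045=21325.38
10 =10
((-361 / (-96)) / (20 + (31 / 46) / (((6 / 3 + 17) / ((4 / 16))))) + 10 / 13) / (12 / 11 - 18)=-114894571 / 2029698216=-0.06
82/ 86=41/ 43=0.95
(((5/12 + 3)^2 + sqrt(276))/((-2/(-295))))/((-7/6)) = -1770 * sqrt(69)/7 - 495895/336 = -3576.27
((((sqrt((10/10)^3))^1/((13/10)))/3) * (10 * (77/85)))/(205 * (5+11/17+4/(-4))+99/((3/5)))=0.00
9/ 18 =1/ 2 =0.50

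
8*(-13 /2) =-52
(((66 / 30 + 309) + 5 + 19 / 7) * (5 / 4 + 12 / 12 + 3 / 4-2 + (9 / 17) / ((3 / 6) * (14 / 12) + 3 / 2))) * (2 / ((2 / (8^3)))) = 3046065152 / 14875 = 204777.49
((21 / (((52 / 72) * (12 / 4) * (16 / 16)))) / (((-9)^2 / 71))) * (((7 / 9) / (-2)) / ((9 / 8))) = -27832 / 9477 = -2.94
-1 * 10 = -10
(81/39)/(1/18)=486/13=37.38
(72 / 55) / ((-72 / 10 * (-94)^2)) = -1 / 48598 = -0.00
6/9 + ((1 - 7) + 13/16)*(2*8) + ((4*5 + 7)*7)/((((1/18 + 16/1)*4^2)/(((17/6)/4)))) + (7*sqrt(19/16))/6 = -267035/3264 + 7*sqrt(19)/24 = -80.54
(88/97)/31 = 88/3007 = 0.03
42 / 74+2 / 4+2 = 227 / 74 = 3.07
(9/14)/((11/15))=135/154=0.88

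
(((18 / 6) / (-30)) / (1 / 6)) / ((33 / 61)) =-1.11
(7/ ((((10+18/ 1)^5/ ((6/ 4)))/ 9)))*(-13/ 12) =-117/ 19668992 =-0.00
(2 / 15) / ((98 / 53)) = 53 / 735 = 0.07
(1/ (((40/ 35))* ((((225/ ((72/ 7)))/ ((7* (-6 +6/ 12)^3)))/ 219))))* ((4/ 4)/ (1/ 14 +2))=-14282961/ 2900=-4925.16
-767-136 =-903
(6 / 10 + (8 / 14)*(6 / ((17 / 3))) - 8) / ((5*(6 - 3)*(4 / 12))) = -4043 / 2975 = -1.36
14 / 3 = 4.67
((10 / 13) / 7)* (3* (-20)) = -600 / 91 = -6.59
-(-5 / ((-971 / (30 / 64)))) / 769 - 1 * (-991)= 991.00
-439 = -439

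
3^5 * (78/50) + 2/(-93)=881311/2325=379.06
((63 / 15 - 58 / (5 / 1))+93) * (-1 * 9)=-3852 / 5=-770.40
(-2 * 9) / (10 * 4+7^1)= -18 / 47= -0.38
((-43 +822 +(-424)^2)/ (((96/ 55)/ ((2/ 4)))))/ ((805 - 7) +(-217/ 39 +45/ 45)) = 129096825/ 1980416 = 65.19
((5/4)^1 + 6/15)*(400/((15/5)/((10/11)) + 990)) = 200/301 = 0.66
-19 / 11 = -1.73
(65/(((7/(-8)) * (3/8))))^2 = 17305600/441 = 39241.72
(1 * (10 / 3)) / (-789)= -10 / 2367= -0.00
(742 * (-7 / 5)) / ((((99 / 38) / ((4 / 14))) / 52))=-2932384 / 495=-5924.01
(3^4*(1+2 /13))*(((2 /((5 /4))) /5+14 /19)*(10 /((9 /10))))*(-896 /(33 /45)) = -3643315200 /2717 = -1340933.09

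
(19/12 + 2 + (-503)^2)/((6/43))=130554493/72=1813256.85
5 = 5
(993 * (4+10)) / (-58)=-6951 / 29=-239.69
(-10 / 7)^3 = -1000 / 343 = -2.92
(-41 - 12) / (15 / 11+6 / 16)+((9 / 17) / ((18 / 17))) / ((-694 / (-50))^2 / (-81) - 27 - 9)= -18131200777 / 594530154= -30.50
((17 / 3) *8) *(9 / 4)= 102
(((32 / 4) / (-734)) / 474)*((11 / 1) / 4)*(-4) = 22 / 86979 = 0.00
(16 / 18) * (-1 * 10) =-80 / 9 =-8.89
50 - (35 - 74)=89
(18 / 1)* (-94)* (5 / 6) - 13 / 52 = -1410.25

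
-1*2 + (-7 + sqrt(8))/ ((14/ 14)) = -9 + 2*sqrt(2) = -6.17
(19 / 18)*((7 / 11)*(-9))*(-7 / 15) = 931 / 330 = 2.82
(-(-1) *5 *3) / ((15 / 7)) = 7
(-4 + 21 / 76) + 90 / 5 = 1085 / 76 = 14.28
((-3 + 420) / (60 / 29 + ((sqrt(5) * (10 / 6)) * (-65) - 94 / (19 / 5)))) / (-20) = -2582810847 / 317870554450 + 4937463063 * sqrt(5) / 127148221780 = 0.08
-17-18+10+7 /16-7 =-505 /16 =-31.56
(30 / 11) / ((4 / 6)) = 45 / 11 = 4.09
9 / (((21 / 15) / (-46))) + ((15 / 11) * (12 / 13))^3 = -6012284490 / 20469449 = -293.72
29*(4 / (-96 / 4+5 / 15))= -348 / 71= -4.90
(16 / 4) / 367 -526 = -525.99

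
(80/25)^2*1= 256/25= 10.24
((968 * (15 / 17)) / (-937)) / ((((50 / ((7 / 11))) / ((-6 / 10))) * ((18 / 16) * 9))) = 2464 / 3584025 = 0.00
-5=-5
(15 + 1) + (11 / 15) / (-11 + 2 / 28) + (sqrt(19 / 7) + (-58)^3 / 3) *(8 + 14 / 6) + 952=-671067.49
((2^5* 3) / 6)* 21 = 336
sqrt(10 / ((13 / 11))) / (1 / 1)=sqrt(1430) / 13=2.91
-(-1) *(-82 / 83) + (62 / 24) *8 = 4900 / 249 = 19.68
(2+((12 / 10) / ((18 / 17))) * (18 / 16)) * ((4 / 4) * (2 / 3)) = 131 / 60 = 2.18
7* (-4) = -28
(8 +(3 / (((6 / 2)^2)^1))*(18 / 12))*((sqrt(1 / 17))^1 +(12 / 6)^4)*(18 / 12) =3*sqrt(17) / 4 +204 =207.09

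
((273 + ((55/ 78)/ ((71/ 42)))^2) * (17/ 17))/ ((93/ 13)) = 232724842/ 6094569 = 38.19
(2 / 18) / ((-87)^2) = 0.00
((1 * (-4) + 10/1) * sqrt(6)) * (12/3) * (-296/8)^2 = 32856 * sqrt(6) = 80480.43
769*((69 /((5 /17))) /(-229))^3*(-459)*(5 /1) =569682740124207 /300224725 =1897521.07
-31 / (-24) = 31 / 24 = 1.29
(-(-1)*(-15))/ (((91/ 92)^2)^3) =-9095325020160/ 567869252041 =-16.02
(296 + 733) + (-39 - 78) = 912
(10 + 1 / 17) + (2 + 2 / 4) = 12.56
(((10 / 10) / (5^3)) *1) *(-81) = -81 / 125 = -0.65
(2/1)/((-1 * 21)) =-2/21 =-0.10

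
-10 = -10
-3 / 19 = -0.16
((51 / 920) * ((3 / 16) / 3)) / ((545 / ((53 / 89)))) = 2703 / 713993600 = 0.00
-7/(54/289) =-37.46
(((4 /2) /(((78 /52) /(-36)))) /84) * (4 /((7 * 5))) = -16 /245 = -0.07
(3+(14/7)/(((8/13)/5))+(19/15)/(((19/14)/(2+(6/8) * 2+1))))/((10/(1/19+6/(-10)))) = -6097/4750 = -1.28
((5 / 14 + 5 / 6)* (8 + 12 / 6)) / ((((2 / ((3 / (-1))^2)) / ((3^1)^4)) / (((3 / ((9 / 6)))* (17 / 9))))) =114750 / 7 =16392.86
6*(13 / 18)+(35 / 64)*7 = 1567 / 192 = 8.16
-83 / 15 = -5.53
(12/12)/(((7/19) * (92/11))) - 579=-372667/644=-578.68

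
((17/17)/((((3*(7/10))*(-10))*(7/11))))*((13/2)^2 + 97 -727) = 25861/588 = 43.98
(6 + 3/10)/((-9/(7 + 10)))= -11.90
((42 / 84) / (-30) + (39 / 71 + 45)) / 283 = 193969 / 1205580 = 0.16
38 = 38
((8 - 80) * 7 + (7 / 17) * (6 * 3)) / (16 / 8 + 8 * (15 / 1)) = -4221 / 1037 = -4.07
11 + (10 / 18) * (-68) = -241 / 9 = -26.78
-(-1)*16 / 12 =4 / 3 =1.33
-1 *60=-60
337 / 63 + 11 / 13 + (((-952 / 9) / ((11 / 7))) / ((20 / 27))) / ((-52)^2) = 28865843 / 4684680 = 6.16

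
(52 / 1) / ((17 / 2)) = 104 / 17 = 6.12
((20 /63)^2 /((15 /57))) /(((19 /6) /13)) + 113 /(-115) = 89701 /152145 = 0.59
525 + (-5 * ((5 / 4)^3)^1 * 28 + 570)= 13145 / 16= 821.56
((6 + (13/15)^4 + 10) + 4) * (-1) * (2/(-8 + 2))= 1041061/151875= 6.85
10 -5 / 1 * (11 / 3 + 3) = -70 / 3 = -23.33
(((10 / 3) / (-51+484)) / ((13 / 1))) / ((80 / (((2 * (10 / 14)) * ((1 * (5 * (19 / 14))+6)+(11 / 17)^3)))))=4490305 / 32522605752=0.00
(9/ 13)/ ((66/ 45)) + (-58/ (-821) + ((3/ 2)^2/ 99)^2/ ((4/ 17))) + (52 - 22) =2524585697/ 82651712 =30.54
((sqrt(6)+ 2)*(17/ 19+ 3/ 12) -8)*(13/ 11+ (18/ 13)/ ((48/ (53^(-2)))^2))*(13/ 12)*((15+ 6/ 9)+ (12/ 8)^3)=-16926847698862507/ 121585621082112+ 2262113286944759*sqrt(6)/ 81057080721408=-70.86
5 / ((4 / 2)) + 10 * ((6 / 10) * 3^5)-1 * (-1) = 2923 / 2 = 1461.50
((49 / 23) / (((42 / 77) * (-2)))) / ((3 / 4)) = -2.60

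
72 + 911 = 983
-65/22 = -2.95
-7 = -7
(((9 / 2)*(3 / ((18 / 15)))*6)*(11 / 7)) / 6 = 495 / 28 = 17.68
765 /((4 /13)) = 9945 /4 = 2486.25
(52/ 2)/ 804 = 13/ 402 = 0.03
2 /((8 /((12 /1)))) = 3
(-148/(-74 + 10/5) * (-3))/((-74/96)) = 8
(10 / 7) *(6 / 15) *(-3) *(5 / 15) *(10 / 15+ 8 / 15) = -0.69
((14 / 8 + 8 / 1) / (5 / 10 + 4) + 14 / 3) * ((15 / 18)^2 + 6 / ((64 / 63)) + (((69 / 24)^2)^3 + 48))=4231.97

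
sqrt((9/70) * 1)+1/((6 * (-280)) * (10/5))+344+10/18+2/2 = 3 * sqrt(70)/70+3483197/10080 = 345.91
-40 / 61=-0.66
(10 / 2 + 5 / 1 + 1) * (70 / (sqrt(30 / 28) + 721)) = 7772380 / 7277759 - 770 * sqrt(210) / 7277759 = 1.07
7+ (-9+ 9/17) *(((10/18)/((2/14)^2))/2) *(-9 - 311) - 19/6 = 3763591/102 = 36897.95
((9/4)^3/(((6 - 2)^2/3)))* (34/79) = 37179/40448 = 0.92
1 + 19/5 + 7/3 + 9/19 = 2168/285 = 7.61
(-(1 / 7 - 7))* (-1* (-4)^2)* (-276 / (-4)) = -52992 / 7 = -7570.29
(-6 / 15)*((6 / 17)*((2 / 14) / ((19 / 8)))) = -96 / 11305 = -0.01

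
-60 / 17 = -3.53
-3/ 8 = -0.38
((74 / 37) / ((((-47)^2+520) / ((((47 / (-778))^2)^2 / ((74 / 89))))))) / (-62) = -434291609 / 2293587627509493856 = -0.00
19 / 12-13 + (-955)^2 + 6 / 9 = 3648057 / 4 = 912014.25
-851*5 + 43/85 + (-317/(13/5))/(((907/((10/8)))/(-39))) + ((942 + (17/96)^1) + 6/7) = -171220077223/51807840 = -3304.91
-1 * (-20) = 20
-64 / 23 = -2.78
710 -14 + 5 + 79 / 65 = 45644 / 65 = 702.22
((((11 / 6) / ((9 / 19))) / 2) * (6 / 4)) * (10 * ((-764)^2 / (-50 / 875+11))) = 1548352.28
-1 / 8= -0.12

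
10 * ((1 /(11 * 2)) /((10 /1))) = 1 /22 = 0.05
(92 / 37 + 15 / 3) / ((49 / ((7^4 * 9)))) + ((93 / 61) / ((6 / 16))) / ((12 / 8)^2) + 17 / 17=67121210 / 20313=3304.35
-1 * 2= -2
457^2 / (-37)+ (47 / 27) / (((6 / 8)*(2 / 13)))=-16871555 / 2997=-5629.48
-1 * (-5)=5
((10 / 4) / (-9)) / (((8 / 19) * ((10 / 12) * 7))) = -19 / 168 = -0.11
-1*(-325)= 325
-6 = -6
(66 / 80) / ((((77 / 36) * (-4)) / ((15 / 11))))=-81 / 616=-0.13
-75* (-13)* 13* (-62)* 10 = -7858500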